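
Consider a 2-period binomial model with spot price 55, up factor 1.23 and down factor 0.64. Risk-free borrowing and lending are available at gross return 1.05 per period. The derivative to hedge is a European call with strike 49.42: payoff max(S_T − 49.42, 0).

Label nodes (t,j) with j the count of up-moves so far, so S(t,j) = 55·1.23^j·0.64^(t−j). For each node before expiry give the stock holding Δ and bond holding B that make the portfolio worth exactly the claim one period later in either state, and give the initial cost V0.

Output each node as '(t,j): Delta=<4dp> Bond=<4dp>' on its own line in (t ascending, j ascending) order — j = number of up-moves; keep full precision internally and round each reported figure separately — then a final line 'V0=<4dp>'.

The replicating-portfolio and risk-neutral prices coincide; use p* = (1.05−0.64)/(1.23−0.64) = 0.6949 for the latter.
Terminal values V(2,·): V(2,0)=0.0000, V(2,1)=0.0000, V(2,2)=33.7895
(1,0): S=35.2000. Δ = (V_up−V_dn)/(S_up−S_dn) = (0.0000−0.0000)/(43.2960−22.5280) = 0.0000. V = [p*·0.0000 + (1−p*)·0.0000]/1.05 = 0.0000. B = V − Δ·S = 0.0000.
(1,1): S=67.6500. Δ = (V_up−V_dn)/(S_up−S_dn) = (33.7895−0.0000)/(83.2095−43.2960) = 0.8466. V = [p*·33.7895 + (1−p*)·0.0000]/1.05 = 22.3627. B = V − Δ·S = -34.9076.
(0,0): S=55.0000. Δ = (V_up−V_dn)/(S_up−S_dn) = (22.3627−0.0000)/(67.6500−35.2000) = 0.6891. V = [p*·22.3627 + (1−p*)·0.0000]/1.05 = 14.8002. B = V − Δ·S = -23.1027.
Each (Δ,B) replicates both successor values, so the strategy is self-financing and V0 is arbitrage-free.

(0,0): Delta=0.6891 Bond=-23.1027
(1,0): Delta=0.0000 Bond=0.0000
(1,1): Delta=0.8466 Bond=-34.9076
V0=14.8002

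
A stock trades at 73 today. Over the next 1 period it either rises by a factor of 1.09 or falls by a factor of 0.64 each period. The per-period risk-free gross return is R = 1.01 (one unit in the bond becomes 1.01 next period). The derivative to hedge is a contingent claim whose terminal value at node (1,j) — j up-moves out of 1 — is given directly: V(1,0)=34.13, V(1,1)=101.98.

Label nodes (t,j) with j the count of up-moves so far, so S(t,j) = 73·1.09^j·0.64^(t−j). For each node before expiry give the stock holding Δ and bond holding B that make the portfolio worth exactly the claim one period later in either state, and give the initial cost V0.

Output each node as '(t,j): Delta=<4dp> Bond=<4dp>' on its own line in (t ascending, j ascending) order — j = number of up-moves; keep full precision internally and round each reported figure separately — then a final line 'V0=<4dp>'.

The replicating-portfolio and risk-neutral prices coincide; use p* = (1.01−0.64)/(1.09−0.64) = 0.8222 for the latter.
Terminal values V(1,·): V(1,0)=34.1300, V(1,1)=101.9800
(0,0): S=73.0000. Δ = (V_up−V_dn)/(S_up−S_dn) = (101.9800−34.1300)/(79.5700−46.7200) = 2.0654. V = [p*·101.9800 + (1−p*)·34.1300]/1.01 = 89.0275. B = V − Δ·S = -61.7503.
The time-0 hedge costs 89.0275, which is the no-arbitrage price.

(0,0): Delta=2.0654 Bond=-61.7503
V0=89.0275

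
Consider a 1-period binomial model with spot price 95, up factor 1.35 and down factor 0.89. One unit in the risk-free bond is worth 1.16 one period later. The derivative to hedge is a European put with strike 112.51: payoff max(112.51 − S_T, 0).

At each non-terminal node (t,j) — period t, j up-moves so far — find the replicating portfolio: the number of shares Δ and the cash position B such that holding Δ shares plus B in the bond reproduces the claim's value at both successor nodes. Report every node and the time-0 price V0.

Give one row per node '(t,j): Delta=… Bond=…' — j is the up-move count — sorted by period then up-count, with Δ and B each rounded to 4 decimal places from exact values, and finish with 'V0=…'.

(0,0): Delta=-0.6398 Bond=70.7384
V0=9.9558

Risk-neutral probability p* = (R−d)/(u−d) = (1.16−0.89)/(1.35−0.89) = 0.5870.
At expiry t=1: V(1,0)=27.9600, V(1,1)=0.0000
Node (0,0) S=95.0000: V=(p*·0.0000+(1−p*)·27.9600)/1.16=9.9558; Δ=(0.0000−27.9600)/(128.2500−84.5500)=-0.6398; B=V−Δ·S=70.7384
Root portfolio cost Δ·95+B reproduces V0=9.9558.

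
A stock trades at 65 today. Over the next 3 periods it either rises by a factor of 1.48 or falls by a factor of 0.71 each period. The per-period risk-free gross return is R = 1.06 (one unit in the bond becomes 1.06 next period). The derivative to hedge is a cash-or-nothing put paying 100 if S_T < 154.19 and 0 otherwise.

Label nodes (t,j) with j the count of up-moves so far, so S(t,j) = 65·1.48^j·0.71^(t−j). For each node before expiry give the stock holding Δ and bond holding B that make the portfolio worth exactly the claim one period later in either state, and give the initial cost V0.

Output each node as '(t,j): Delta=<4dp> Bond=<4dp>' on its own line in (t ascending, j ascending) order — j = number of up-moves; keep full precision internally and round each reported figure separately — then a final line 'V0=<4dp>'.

(0,0): Delta=-0.3674 Bond=99.9577
(1,0): Delta=0.0000 Bond=88.9996
(1,1): Delta=-0.5789 Bond=126.3017
(2,0): Delta=0.0000 Bond=94.3396
(2,1): Delta=0.0000 Bond=94.3396
(2,2): Delta=-0.9122 Bond=181.3281
V0=76.0767

Risk-neutral probability p* = (R−d)/(u−d) = (1.06−0.71)/(1.48−0.71) = 0.4545.
At expiry t=3: V(3,0)=100.0000, V(3,1)=100.0000, V(3,2)=100.0000, V(3,3)=0.0000
  t=2,j=0: stock 32.7665 → up 48.4944 (V=100.0000), down 23.2642 (V=100.0000). Price 94.3396; hedge Δ=0.0000, bond B=94.3396.
  t=2,j=1: stock 68.3020 → up 101.0870 (V=100.0000), down 48.4944 (V=100.0000). Price 94.3396; hedge Δ=0.0000, bond B=94.3396.
  t=2,j=2: stock 142.3760 → up 210.7165 (V=0.0000), down 101.0870 (V=100.0000). Price 51.4580; hedge Δ=-0.9122, bond B=181.3281.
  t=1,j=0: stock 46.1500 → up 68.3020 (V=94.3396), down 32.7665 (V=94.3396). Price 88.9996; hedge Δ=0.0000, bond B=88.9996.
  t=1,j=1: stock 96.2000 → up 142.3760 (V=51.4580), down 68.3020 (V=94.3396). Price 70.6113; hedge Δ=-0.5789, bond B=126.3017.
  t=0,j=0: stock 65.0000 → up 96.2000 (V=70.6113), down 46.1500 (V=88.9996). Price 76.0767; hedge Δ=-0.3674, bond B=99.9577.
Root portfolio cost Δ·65+B reproduces V0=76.0767.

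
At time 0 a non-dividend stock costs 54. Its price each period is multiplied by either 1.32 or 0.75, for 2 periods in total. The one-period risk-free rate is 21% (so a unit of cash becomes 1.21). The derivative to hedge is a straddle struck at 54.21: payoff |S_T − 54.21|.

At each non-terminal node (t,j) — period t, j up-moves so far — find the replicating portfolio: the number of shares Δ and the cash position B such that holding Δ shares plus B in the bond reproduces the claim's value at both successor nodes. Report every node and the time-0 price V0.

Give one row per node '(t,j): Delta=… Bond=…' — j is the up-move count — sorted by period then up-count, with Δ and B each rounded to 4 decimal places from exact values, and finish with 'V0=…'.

(0,0): Delta=0.7283 Bond=-20.8207
(1,0): Delta=-1.0000 Bond=44.8017
(1,1): Delta=0.9631 Bond=-41.9308
V0=18.5055

Since d<R<u, set p* = (R−d)/(u−d) = 0.8070; price each node as the discounted p*-expectation of its children.
Terminal values V(2,·): V(2,0)=23.8350, V(2,1)=0.7500, V(2,2)=39.8796
(1,0): S=40.5000. Δ = (V_up−V_dn)/(S_up−S_dn) = (0.7500−23.8350)/(53.4600−30.3750) = -1.0000. V = [p*·0.7500 + (1−p*)·23.8350]/1.21 = 4.3017. B = V − Δ·S = 44.8017.
(1,1): S=71.2800. Δ = (V_up−V_dn)/(S_up−S_dn) = (39.8796−0.7500)/(94.0896−53.4600) = 0.9631. V = [p*·39.8796 + (1−p*)·0.7500]/1.21 = 26.7176. B = V − Δ·S = -41.9308.
(0,0): S=54.0000. Δ = (V_up−V_dn)/(S_up−S_dn) = (26.7176−4.3017)/(71.2800−40.5000) = 0.7283. V = [p*·26.7176 + (1−p*)·4.3017]/1.21 = 18.5055. B = V − Δ·S = -20.8207.
Self-financing check: at every node Δ·S+B equals the discounted successor values.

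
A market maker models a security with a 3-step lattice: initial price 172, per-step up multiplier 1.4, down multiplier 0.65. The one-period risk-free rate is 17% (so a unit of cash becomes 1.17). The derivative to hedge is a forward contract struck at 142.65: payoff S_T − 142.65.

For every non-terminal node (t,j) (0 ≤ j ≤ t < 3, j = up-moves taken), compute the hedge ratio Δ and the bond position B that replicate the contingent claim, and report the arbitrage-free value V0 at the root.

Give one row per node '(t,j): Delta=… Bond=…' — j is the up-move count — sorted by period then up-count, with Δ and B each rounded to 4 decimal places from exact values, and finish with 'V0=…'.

(0,0): Delta=1.0000 Bond=-89.0665
(1,0): Delta=1.0000 Bond=-104.2078
(1,1): Delta=1.0000 Bond=-104.2078
(2,0): Delta=1.0000 Bond=-121.9231
(2,1): Delta=1.0000 Bond=-121.9231
(2,2): Delta=1.0000 Bond=-121.9231
V0=82.9335

Under the risk-neutral measure, an up-move has probability p* = (R−d)/(u−d) = 0.6933 and values discount at R = 1.17.
Terminal values V(3,·): V(3,0)=-95.4145, V(3,1)=-40.9120, V(3,2)=76.4780, V(3,3)=329.3180
  t=2,j=0: stock 72.6700 → up 101.7380 (V=-40.9120), down 47.2355 (V=-95.4145). Price -49.2531; hedge Δ=1.0000, bond B=-121.9231.
  t=2,j=1: stock 156.5200 → up 219.1280 (V=76.4780), down 101.7380 (V=-40.9120). Price 34.5969; hedge Δ=1.0000, bond B=-121.9231.
  t=2,j=2: stock 337.1200 → up 471.9680 (V=329.3180), down 219.1280 (V=76.4780). Price 215.1969; hedge Δ=1.0000, bond B=-121.9231.
  t=1,j=0: stock 111.8000 → up 156.5200 (V=34.5969), down 72.6700 (V=-49.2531). Price 7.5922; hedge Δ=1.0000, bond B=-104.2078.
  t=1,j=1: stock 240.8000 → up 337.1200 (V=215.1969), down 156.5200 (V=34.5969). Price 136.5922; hedge Δ=1.0000, bond B=-104.2078.
  t=0,j=0: stock 172.0000 → up 240.8000 (V=136.5922), down 111.8000 (V=7.5922). Price 82.9335; hedge Δ=1.0000, bond B=-89.0665.
Self-financing check: at every node Δ·S+B equals the discounted successor values.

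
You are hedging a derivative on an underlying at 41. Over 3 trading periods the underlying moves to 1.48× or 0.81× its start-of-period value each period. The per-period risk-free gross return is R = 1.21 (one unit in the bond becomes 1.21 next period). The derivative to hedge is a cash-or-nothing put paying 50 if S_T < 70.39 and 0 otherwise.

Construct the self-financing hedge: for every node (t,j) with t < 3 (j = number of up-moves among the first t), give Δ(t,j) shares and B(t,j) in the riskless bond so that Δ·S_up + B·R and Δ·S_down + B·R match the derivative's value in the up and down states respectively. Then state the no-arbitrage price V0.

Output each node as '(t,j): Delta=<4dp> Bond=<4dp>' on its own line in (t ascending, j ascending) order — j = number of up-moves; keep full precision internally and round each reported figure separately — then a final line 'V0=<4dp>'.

(0,0): Delta=-0.5982 Bond=34.5823
(1,0): Delta=-1.1087 Bond=58.7994
(1,1): Delta=-0.4096 Bond=30.4001
(2,0): Delta=0.0000 Bond=41.3223
(2,1): Delta=-1.5183 Bond=91.2791
(2,2): Delta=0.0000 Bond=0.0000
V0=10.0562

The replicating-portfolio and risk-neutral prices coincide; use p* = (1.21−0.81)/(1.48−0.81) = 0.5970 for the latter.
At expiry t=3: V(3,0)=50.0000, V(3,1)=50.0000, V(3,2)=0.0000, V(3,3)=0.0000
  t=2,j=0: stock 26.9001 → up 39.8121 (V=50.0000), down 21.7891 (V=50.0000). Price 41.3223; hedge Δ=0.0000, bond B=41.3223.
  t=2,j=1: stock 49.1508 → up 72.7432 (V=0.0000), down 39.8121 (V=50.0000). Price 16.6523; hedge Δ=-1.5183, bond B=91.2791.
  t=2,j=2: stock 89.8064 → up 132.9135 (V=0.0000), down 72.7432 (V=0.0000). Price 0.0000; hedge Δ=0.0000, bond B=0.0000.
  t=1,j=0: stock 33.2100 → up 49.1508 (V=16.6523), down 26.9001 (V=41.3223). Price 21.9785; hedge Δ=-1.1087, bond B=58.7994.
  t=1,j=1: stock 60.6800 → up 89.8064 (V=0.0000), down 49.1508 (V=16.6523). Price 5.5460; hedge Δ=-0.4096, bond B=30.4001.
  t=0,j=0: stock 41.0000 → up 60.6800 (V=5.5460), down 33.2100 (V=21.9785). Price 10.0562; hedge Δ=-0.5982, bond B=34.5823.
Check: Δ(0,0)·S0 + B(0,0) = 10.0562 = V0.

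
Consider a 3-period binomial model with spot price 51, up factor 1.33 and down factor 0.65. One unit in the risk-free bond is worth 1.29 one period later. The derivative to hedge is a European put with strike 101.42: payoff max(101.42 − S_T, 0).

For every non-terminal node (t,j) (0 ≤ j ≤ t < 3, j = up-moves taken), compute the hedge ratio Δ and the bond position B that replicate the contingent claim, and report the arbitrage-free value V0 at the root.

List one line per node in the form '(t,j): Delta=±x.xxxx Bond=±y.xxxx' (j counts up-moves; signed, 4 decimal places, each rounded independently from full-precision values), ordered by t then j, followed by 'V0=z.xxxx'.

(0,0): Delta=-0.7151 Bond=39.9223
(1,0): Delta=-1.0000 Bond=60.9459
(1,1): Delta=-0.7063 Bond=50.9094
(2,0): Delta=-1.0000 Bond=78.6202
(2,1): Delta=-1.0000 Bond=78.6202
(2,2): Delta=-0.6974 Bond=64.8640
V0=3.4547

No-arbitrage ⇒ martingale measure with p* = (R−d)/(u−d) = 0.9412.
Terminal payoffs: V(3,0)=87.4141, V(3,1)=72.7618, V(3,2)=42.7810, V(3,3)=0.0000
  t=2,j=0: stock 21.5475 → up 28.6582 (V=72.7618), down 14.0059 (V=87.4141). Price 57.0727; hedge Δ=-1.0000, bond B=78.6202.
  t=2,j=1: stock 44.0895 → up 58.6390 (V=42.7810), down 28.6582 (V=72.7618). Price 34.5307; hedge Δ=-1.0000, bond B=78.6202.
  t=2,j=2: stock 90.2139 → up 119.9845 (V=0.0000), down 58.6390 (V=42.7810). Price 1.9508; hedge Δ=-0.6974, bond B=64.8640.
  t=1,j=0: stock 33.1500 → up 44.0895 (V=34.5307), down 21.5475 (V=57.0727). Price 27.7959; hedge Δ=-1.0000, bond B=60.9459.
  t=1,j=1: stock 67.8300 → up 90.2139 (V=1.9508), down 44.0895 (V=34.5307). Price 2.9979; hedge Δ=-0.7063, bond B=50.9094.
  t=0,j=0: stock 51.0000 → up 67.8300 (V=2.9979), down 33.1500 (V=27.7959). Price 3.4547; hedge Δ=-0.7151, bond B=39.9223.
The time-0 hedge costs 3.4547, which is the no-arbitrage price.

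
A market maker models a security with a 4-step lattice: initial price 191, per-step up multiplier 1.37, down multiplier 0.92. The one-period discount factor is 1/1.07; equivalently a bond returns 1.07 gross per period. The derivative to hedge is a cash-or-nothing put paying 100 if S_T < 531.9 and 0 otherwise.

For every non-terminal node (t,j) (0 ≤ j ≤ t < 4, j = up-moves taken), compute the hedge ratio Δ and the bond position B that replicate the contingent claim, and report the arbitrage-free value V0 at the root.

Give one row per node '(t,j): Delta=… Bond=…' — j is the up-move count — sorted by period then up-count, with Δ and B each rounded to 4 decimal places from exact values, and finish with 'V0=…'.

Under the risk-neutral measure, an up-move has probability p* = (R−d)/(u−d) = 0.3333 and values discount at R = 1.07.
Terminal values V(4,·): V(4,0)=100.0000, V(4,1)=100.0000, V(4,2)=100.0000, V(4,3)=100.0000, V(4,4)=0.0000
Node (3,0) S=148.7294: V=(p*·100.0000+(1−p*)·100.0000)/1.07=93.4579; Δ=(100.0000−100.0000)/(203.7593−136.8311)=0.0000; B=V−Δ·S=93.4579
Node (3,1) S=221.4775: V=(p*·100.0000+(1−p*)·100.0000)/1.07=93.4579; Δ=(100.0000−100.0000)/(303.4242−203.7593)=0.0000; B=V−Δ·S=93.4579
Node (3,2) S=329.8089: V=(p*·100.0000+(1−p*)·100.0000)/1.07=93.4579; Δ=(100.0000−100.0000)/(451.8381−303.4242)=0.0000; B=V−Δ·S=93.4579
Node (3,3) S=491.1284: V=(p*·0.0000+(1−p*)·100.0000)/1.07=62.3053; Δ=(0.0000−100.0000)/(672.8459−451.8381)=-0.4525; B=V−Δ·S=284.5275
Node (2,0) S=161.6624: V=(p*·93.4579+(1−p*)·93.4579)/1.07=87.3439; Δ=(93.4579−93.4579)/(221.4775−148.7294)=0.0000; B=V−Δ·S=87.3439
Node (2,1) S=240.7364: V=(p*·93.4579+(1−p*)·93.4579)/1.07=87.3439; Δ=(93.4579−93.4579)/(329.8089−221.4775)=0.0000; B=V−Δ·S=87.3439
Node (2,2) S=358.4879: V=(p*·62.3053+(1−p*)·93.4579)/1.07=77.6390; Δ=(62.3053−93.4579)/(491.1284−329.8089)=-0.1931; B=V−Δ·S=146.8671
Node (1,0) S=175.7200: V=(p*·87.3439+(1−p*)·87.3439)/1.07=81.6298; Δ=(87.3439−87.3439)/(240.7364−161.6624)=0.0000; B=V−Δ·S=81.6298
Node (1,1) S=261.6700: V=(p*·77.6390+(1−p*)·87.3439)/1.07=78.6065; Δ=(77.6390−87.3439)/(358.4879−240.7364)=-0.0824; B=V−Δ·S=100.1729
Node (0,0) S=191.0000: V=(p*·78.6065+(1−p*)·81.6298)/1.07=75.3477; Δ=(78.6065−81.6298)/(261.6700−175.7200)=-0.0352; B=V−Δ·S=82.0662
Each (Δ,B) replicates both successor values, so the strategy is self-financing and V0 is arbitrage-free.

(0,0): Delta=-0.0352 Bond=82.0662
(1,0): Delta=0.0000 Bond=81.6298
(1,1): Delta=-0.0824 Bond=100.1729
(2,0): Delta=0.0000 Bond=87.3439
(2,1): Delta=0.0000 Bond=87.3439
(2,2): Delta=-0.1931 Bond=146.8671
(3,0): Delta=0.0000 Bond=93.4579
(3,1): Delta=0.0000 Bond=93.4579
(3,2): Delta=0.0000 Bond=93.4579
(3,3): Delta=-0.4525 Bond=284.5275
V0=75.3477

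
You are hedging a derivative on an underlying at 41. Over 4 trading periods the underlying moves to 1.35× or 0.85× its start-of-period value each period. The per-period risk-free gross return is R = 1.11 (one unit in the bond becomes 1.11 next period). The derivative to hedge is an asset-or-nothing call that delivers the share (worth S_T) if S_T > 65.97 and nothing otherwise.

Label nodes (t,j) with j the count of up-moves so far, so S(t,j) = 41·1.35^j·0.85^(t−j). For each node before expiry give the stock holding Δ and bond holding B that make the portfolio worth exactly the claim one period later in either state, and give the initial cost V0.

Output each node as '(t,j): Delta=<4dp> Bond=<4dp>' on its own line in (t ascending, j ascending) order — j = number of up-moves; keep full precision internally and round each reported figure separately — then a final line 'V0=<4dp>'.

(0,0): Delta=1.4438 Bond=-37.3878
(1,0): Delta=1.0799 Bond=-28.8198
(1,1): Delta=1.6553 Bond=-53.2058
(2,0): Delta=0.0000 Bond=0.0000
(2,1): Delta=1.7076 Bond=-61.5192
(2,2): Delta=1.6249 Bond=-56.7869
(3,0): Delta=0.0000 Bond=0.0000
(3,1): Delta=0.0000 Bond=0.0000
(3,2): Delta=2.7000 Bond=-131.3197
(3,3): Delta=1.0000 Bond=0.0000
V0=21.8074

The replicating-portfolio and risk-neutral prices coincide; use p* = (1.11−0.85)/(1.35−0.85) = 0.5200 for the latter.
At expiry t=4: V(4,0)=0.0000, V(4,1)=0.0000, V(4,2)=0.0000, V(4,3)=85.7441, V(4,4)=136.1818
(3,0): S=25.1791. Δ = (V_up−V_dn)/(S_up−S_dn) = (0.0000−0.0000)/(33.9918−21.4023) = 0.0000. V = [p*·0.0000 + (1−p*)·0.0000]/1.11 = 0.0000. B = V − Δ·S = 0.0000.
(3,1): S=39.9904. Δ = (V_up−V_dn)/(S_up−S_dn) = (0.0000−0.0000)/(53.9870−33.9918) = 0.0000. V = [p*·0.0000 + (1−p*)·0.0000]/1.11 = 0.0000. B = V − Δ·S = 0.0000.
(3,2): S=63.5141. Δ = (V_up−V_dn)/(S_up−S_dn) = (85.7441−0.0000)/(85.7441−53.9870) = 2.7000. V = [p*·85.7441 + (1−p*)·0.0000]/1.11 = 40.1684. B = V − Δ·S = -131.3197.
(3,3): S=100.8754. Δ = (V_up−V_dn)/(S_up−S_dn) = (136.1818−85.7441)/(136.1818−85.7441) = 1.0000. V = [p*·136.1818 + (1−p*)·85.7441]/1.11 = 100.8754. B = V − Δ·S = 0.0000.
(2,0): S=29.6225. Δ = (V_up−V_dn)/(S_up−S_dn) = (0.0000−0.0000)/(39.9904−25.1791) = 0.0000. V = [p*·0.0000 + (1−p*)·0.0000]/1.11 = 0.0000. B = V − Δ·S = 0.0000.
(2,1): S=47.0475. Δ = (V_up−V_dn)/(S_up−S_dn) = (40.1684−0.0000)/(63.5141−39.9904) = 1.7076. V = [p*·40.1684 + (1−p*)·0.0000]/1.11 = 18.8176. B = V − Δ·S = -61.5192.
(2,2): S=74.7225. Δ = (V_up−V_dn)/(S_up−S_dn) = (100.8754−40.1684)/(100.8754−63.5141) = 1.6249. V = [p*·100.8754 + (1−p*)·40.1684]/1.11 = 64.6270. B = V − Δ·S = -56.7869.
(1,0): S=34.8500. Δ = (V_up−V_dn)/(S_up−S_dn) = (18.8176−0.0000)/(47.0475−29.6225) = 1.0799. V = [p*·18.8176 + (1−p*)·0.0000]/1.11 = 8.8155. B = V − Δ·S = -28.8198.
(1,1): S=55.3500. Δ = (V_up−V_dn)/(S_up−S_dn) = (64.6270−18.8176)/(74.7225−47.0475) = 1.6553. V = [p*·64.6270 + (1−p*)·18.8176]/1.11 = 38.4131. B = V − Δ·S = -53.2058.
(0,0): S=41.0000. Δ = (V_up−V_dn)/(S_up−S_dn) = (38.4131−8.8155)/(55.3500−34.8500) = 1.4438. V = [p*·38.4131 + (1−p*)·8.8155]/1.11 = 21.8074. B = V − Δ·S = -37.3878.
Root portfolio cost Δ·41+B reproduces V0=21.8074.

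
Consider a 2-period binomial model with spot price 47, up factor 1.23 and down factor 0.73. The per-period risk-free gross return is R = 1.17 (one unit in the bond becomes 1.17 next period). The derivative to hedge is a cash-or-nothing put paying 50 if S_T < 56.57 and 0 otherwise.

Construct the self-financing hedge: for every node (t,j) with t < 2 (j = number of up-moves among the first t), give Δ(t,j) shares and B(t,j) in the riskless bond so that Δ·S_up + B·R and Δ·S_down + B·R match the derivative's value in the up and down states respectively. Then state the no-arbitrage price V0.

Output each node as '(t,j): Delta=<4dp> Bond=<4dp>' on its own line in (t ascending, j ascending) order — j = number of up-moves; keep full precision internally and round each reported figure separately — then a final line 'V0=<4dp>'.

No-arbitrage ⇒ martingale measure with p* = (R−d)/(u−d) = 0.8800.
Terminal values V(2,·): V(2,0)=50.0000, V(2,1)=50.0000, V(2,2)=0.0000
(1,0): S=34.3100. Δ = (V_up−V_dn)/(S_up−S_dn) = (50.0000−50.0000)/(42.2013−25.0463) = 0.0000. V = [p*·50.0000 + (1−p*)·50.0000]/1.17 = 42.7350. B = V − Δ·S = 42.7350.
(1,1): S=57.8100. Δ = (V_up−V_dn)/(S_up−S_dn) = (0.0000−50.0000)/(71.1063−42.2013) = -1.7298. V = [p*·0.0000 + (1−p*)·50.0000]/1.17 = 5.1282. B = V − Δ·S = 105.1282.
(0,0): S=47.0000. Δ = (V_up−V_dn)/(S_up−S_dn) = (5.1282−42.7350)/(57.8100−34.3100) = -1.6003. V = [p*·5.1282 + (1−p*)·42.7350]/1.17 = 8.2402. B = V − Δ·S = 83.4539.
Each (Δ,B) replicates both successor values, so the strategy is self-financing and V0 is arbitrage-free.

(0,0): Delta=-1.6003 Bond=83.4539
(1,0): Delta=0.0000 Bond=42.7350
(1,1): Delta=-1.7298 Bond=105.1282
V0=8.2402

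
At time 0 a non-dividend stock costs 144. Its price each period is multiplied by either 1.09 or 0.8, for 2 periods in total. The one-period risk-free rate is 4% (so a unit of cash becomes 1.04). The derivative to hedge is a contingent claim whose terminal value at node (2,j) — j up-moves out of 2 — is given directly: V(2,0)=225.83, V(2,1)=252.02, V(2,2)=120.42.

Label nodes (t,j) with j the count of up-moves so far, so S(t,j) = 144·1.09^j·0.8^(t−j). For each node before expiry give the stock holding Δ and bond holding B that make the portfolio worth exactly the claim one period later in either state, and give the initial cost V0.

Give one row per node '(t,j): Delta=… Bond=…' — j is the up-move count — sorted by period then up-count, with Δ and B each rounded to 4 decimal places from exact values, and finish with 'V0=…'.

Since d<R<u, set p* = (R−d)/(u−d) = 0.8276; price each node as the discounted p*-expectation of its children.
Payoff layer (t=2): V(2,0)=225.8300, V(2,1)=252.0200, V(2,2)=120.4200
Node (1,0) S=115.2000: V=(p*·252.0200+(1−p*)·225.8300)/1.04=237.9851; Δ=(252.0200−225.8300)/(125.5680−92.1600)=0.7839; B=V−Δ·S=147.6747
Node (1,1) S=156.9600: V=(p*·120.4200+(1−p*)·252.0200)/1.04=137.6054; Δ=(120.4200−252.0200)/(171.0864−125.5680)=-2.8911; B=V−Δ·S=591.3985
Node (0,0) S=144.0000: V=(p*·137.6054+(1−p*)·237.9851)/1.04=148.9541; Δ=(137.6054−237.9851)/(156.9600−115.2000)=-2.4037; B=V−Δ·S=495.0908
Root portfolio cost Δ·144+B reproduces V0=148.9541.

(0,0): Delta=-2.4037 Bond=495.0908
(1,0): Delta=0.7839 Bond=147.6747
(1,1): Delta=-2.8911 Bond=591.3985
V0=148.9541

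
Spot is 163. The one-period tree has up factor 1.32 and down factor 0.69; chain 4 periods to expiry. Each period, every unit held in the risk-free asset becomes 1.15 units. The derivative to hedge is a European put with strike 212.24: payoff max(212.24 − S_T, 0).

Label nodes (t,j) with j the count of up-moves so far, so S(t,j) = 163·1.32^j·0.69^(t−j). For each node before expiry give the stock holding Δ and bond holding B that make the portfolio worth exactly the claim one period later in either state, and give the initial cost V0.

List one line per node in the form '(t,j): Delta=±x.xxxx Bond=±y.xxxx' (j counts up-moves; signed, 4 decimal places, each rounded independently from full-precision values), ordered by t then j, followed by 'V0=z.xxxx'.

(0,0): Delta=-0.2830 Bond=61.5612
(1,0): Delta=-0.7358 Bond=121.7226
(1,1): Delta=-0.1955 Bond=51.9744
(2,0): Delta=-1.0000 Bond=160.4839
(2,1): Delta=-0.6848 Bond=132.4039
(2,2): Delta=-0.1010 Bond=32.9278
(3,0): Delta=-1.0000 Bond=184.5565
(3,1): Delta=-1.0000 Bond=184.5565
(3,2): Delta=-0.6239 Bond=140.3304
(3,3): Delta=0.0000 Bond=0.0000
V0=15.4331

Since d<R<u, set p* = (R−d)/(u−d) = 0.7302; price each node as the discounted p*-expectation of its children.
Payoff layer (t=4): V(4,0)=175.2926, V(4,1)=141.5580, V(4,2)=77.0223, V(4,3)=0.0000, V(4,4)=0.0000
  t=3,j=0: stock 53.5470 → up 70.6820 (V=141.5580), down 36.9474 (V=175.2926). Price 131.0096; hedge Δ=-1.0000, bond B=184.5565.
  t=3,j=1: stock 102.4377 → up 135.2177 (V=77.0223), down 70.6820 (V=141.5580). Price 82.1188; hedge Δ=-1.0000, bond B=184.5565.
  t=3,j=2: stock 195.9677 → up 258.6774 (V=0.0000), down 135.2177 (V=77.0223). Price 18.0729; hedge Δ=-0.6239, bond B=140.3304.
  t=3,j=3: stock 374.8948 → up 494.8611 (V=0.0000), down 258.6774 (V=0.0000). Price 0.0000; hedge Δ=0.0000, bond B=0.0000.
  t=2,j=0: stock 77.6043 → up 102.4377 (V=82.1188), down 53.5470 (V=131.0096). Price 82.8796; hedge Δ=-1.0000, bond B=160.4839.
  t=2,j=1: stock 148.4604 → up 195.9677 (V=18.0729), down 102.4377 (V=82.1188). Price 30.7436; hedge Δ=-0.6848, bond B=132.4039.
  t=2,j=2: stock 284.0112 → up 374.8948 (V=0.0000), down 195.9677 (V=18.0729). Price 4.2407; hedge Δ=-0.1010, bond B=32.9278.
  t=1,j=0: stock 112.4700 → up 148.4604 (V=30.7436), down 77.6043 (V=82.8796). Price 38.9670; hedge Δ=-0.7358, bond B=121.7226.
  t=1,j=1: stock 215.1600 → up 284.0112 (V=4.2407), down 148.4604 (V=30.7436). Price 9.9063; hedge Δ=-0.1955, bond B=51.9744.
  t=0,j=0: stock 163.0000 → up 215.1600 (V=9.9063), down 112.4700 (V=38.9670). Price 15.4331; hedge Δ=-0.2830, bond B=61.5612.
Check: Δ(0,0)·S0 + B(0,0) = 15.4331 = V0.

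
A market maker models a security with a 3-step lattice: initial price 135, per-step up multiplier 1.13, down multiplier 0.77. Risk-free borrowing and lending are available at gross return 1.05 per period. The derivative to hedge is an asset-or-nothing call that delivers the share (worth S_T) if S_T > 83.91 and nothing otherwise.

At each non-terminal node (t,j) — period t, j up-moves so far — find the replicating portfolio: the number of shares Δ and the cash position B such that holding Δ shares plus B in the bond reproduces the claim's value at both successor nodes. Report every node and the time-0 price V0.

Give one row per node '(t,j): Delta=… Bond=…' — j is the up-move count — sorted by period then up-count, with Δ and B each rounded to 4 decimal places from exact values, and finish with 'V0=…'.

Under the risk-neutral measure, an up-move has probability p* = (R−d)/(u−d) = 0.7778 and values discount at R = 1.05.
Terminal values V(3,·): V(3,0)=0.0000, V(3,1)=90.4469, V(3,2)=132.7338, V(3,3)=194.7911
(2,0): S=80.0415. Δ = (V_up−V_dn)/(S_up−S_dn) = (90.4469−0.0000)/(90.4469−61.6320) = 3.1389. V = [p*·90.4469 + (1−p*)·0.0000]/1.05 = 66.9977. B = V − Δ·S = -184.2437.
(2,1): S=117.4635. Δ = (V_up−V_dn)/(S_up−S_dn) = (132.7338−90.4469)/(132.7338−90.4469) = 1.0000. V = [p*·132.7338 + (1−p*)·90.4469]/1.05 = 117.4635. B = V − Δ·S = 0.0000.
(2,2): S=172.3815. Δ = (V_up−V_dn)/(S_up−S_dn) = (194.7911−132.7338)/(194.7911−132.7338) = 1.0000. V = [p*·194.7911 + (1−p*)·132.7338]/1.05 = 172.3815. B = V − Δ·S = 0.0000.
(1,0): S=103.9500. Δ = (V_up−V_dn)/(S_up−S_dn) = (117.4635−66.9977)/(117.4635−80.0415) = 1.3486. V = [p*·117.4635 + (1−p*)·66.9977]/1.05 = 101.1894. B = V − Δ·S = -38.9934.
(1,1): S=152.5500. Δ = (V_up−V_dn)/(S_up−S_dn) = (172.3815−117.4635)/(172.3815−117.4635) = 1.0000. V = [p*·172.3815 + (1−p*)·117.4635]/1.05 = 152.5500. B = V − Δ·S = 0.0000.
(0,0): S=135.0000. Δ = (V_up−V_dn)/(S_up−S_dn) = (152.5500−101.1894)/(152.5500−103.9500) = 1.0568. V = [p*·152.5500 + (1−p*)·101.1894]/1.05 = 134.4157. B = V − Δ·S = -8.2526.
Self-financing check: at every node Δ·S+B equals the discounted successor values.

(0,0): Delta=1.0568 Bond=-8.2526
(1,0): Delta=1.3486 Bond=-38.9934
(1,1): Delta=1.0000 Bond=0.0000
(2,0): Delta=3.1389 Bond=-184.2437
(2,1): Delta=1.0000 Bond=0.0000
(2,2): Delta=1.0000 Bond=0.0000
V0=134.4157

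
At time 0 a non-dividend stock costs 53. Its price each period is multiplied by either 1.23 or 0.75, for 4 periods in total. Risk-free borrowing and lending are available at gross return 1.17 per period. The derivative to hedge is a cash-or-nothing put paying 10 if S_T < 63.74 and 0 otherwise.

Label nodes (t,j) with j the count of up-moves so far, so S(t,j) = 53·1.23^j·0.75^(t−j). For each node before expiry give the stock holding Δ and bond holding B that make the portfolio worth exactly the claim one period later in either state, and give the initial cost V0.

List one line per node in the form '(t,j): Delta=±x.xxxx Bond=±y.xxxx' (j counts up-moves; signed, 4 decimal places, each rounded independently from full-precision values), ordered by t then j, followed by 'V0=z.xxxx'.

(0,0): Delta=-0.0705 Bond=4.1555
(1,0): Delta=-0.2931 Bond=13.7130
(1,1): Delta=-0.0511 Bond=3.5974
(2,0): Delta=0.0000 Bond=7.3051
(2,1): Delta=-0.3187 Bond=17.2926
(2,2): Delta=-0.0278 Bond=2.3399
(3,0): Delta=0.0000 Bond=8.5470
(3,1): Delta=0.0000 Bond=8.5470
(3,2): Delta=-0.3464 Bond=21.9017
(3,3): Delta=0.0000 Bond=0.0000
V0=0.4208

Risk-neutral probability p* = (R−d)/(u−d) = (1.17−0.75)/(1.23−0.75) = 0.8750.
At expiry t=4: V(4,0)=10.0000, V(4,1)=10.0000, V(4,2)=10.0000, V(4,3)=0.0000, V(4,4)=0.0000
  t=3,j=0: stock 22.3594 → up 27.5020 (V=10.0000), down 16.7695 (V=10.0000). Price 8.5470; hedge Δ=0.0000, bond B=8.5470.
  t=3,j=1: stock 36.6694 → up 45.1033 (V=10.0000), down 27.5020 (V=10.0000). Price 8.5470; hedge Δ=0.0000, bond B=8.5470.
  t=3,j=2: stock 60.1378 → up 73.9695 (V=0.0000), down 45.1033 (V=10.0000). Price 1.0684; hedge Δ=-0.3464, bond B=21.9017.
  t=3,j=3: stock 98.6260 → up 121.3099 (V=0.0000), down 73.9695 (V=0.0000). Price 0.0000; hedge Δ=0.0000, bond B=0.0000.
  t=2,j=0: stock 29.8125 → up 36.6694 (V=8.5470), down 22.3594 (V=8.5470). Price 7.3051; hedge Δ=0.0000, bond B=7.3051.
  t=2,j=1: stock 48.8925 → up 60.1378 (V=1.0684), down 36.6694 (V=8.5470). Price 1.7121; hedge Δ=-0.3187, bond B=17.2926.
  t=2,j=2: stock 80.1837 → up 98.6260 (V=0.0000), down 60.1378 (V=1.0684). Price 0.1141; hedge Δ=-0.0278, bond B=2.3399.
  t=1,j=0: stock 39.7500 → up 48.8925 (V=1.7121), down 29.8125 (V=7.3051). Price 2.0609; hedge Δ=-0.2931, bond B=13.7130.
  t=1,j=1: stock 65.1900 → up 80.1837 (V=0.1141), down 48.8925 (V=1.7121). Price 0.2683; hedge Δ=-0.0511, bond B=3.5974.
  t=0,j=0: stock 53.0000 → up 65.1900 (V=0.2683), down 39.7500 (V=2.0609). Price 0.4208; hedge Δ=-0.0705, bond B=4.1555.
The time-0 hedge costs 0.4208, which is the no-arbitrage price.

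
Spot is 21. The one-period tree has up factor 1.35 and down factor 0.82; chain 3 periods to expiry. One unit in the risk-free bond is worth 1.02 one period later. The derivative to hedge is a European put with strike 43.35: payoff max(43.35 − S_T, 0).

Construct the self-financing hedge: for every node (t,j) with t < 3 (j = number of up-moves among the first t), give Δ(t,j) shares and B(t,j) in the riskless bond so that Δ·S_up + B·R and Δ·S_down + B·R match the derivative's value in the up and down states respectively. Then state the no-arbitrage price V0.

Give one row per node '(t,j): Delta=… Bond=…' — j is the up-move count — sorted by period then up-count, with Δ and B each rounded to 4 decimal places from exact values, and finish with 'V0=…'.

(0,0): Delta=-0.8977 Bond=39.1228
(1,0): Delta=-1.0000 Bond=41.6667
(1,1): Delta=-0.7952 Bond=36.9990
(2,0): Delta=-1.0000 Bond=42.5000
(2,1): Delta=-1.0000 Bond=42.5000
(2,2): Delta=-0.5899 Bond=29.8832
V0=20.2709

Risk-neutral probability p* = (R−d)/(u−d) = (1.02−0.82)/(1.35−0.82) = 0.3774.
Terminal payoffs: V(3,0)=31.7713, V(3,1)=24.2875, V(3,2)=11.9665, V(3,3)=0.0000
  t=2,j=0: stock 14.1204 → up 19.0625 (V=24.2875), down 11.5787 (V=31.7713). Price 28.3796; hedge Δ=-1.0000, bond B=42.5000.
  t=2,j=1: stock 23.2470 → up 31.3835 (V=11.9665), down 19.0625 (V=24.2875). Price 19.2530; hedge Δ=-1.0000, bond B=42.5000.
  t=2,j=2: stock 38.2725 → up 51.6679 (V=0.0000), down 31.3835 (V=11.9665). Price 7.3048; hedge Δ=-0.5899, bond B=29.8832.
  t=1,j=0: stock 17.2200 → up 23.2470 (V=19.2530), down 14.1204 (V=28.3796). Price 24.4467; hedge Δ=-1.0000, bond B=41.6667.
  t=1,j=1: stock 28.3500 → up 38.2725 (V=7.3048), down 23.2470 (V=19.2530). Price 14.4551; hedge Δ=-0.7952, bond B=36.9990.
  t=0,j=0: stock 21.0000 → up 28.3500 (V=14.4551), down 17.2200 (V=24.4467). Price 20.2709; hedge Δ=-0.8977, bond B=39.1228.
Check: Δ(0,0)·S0 + B(0,0) = 20.2709 = V0.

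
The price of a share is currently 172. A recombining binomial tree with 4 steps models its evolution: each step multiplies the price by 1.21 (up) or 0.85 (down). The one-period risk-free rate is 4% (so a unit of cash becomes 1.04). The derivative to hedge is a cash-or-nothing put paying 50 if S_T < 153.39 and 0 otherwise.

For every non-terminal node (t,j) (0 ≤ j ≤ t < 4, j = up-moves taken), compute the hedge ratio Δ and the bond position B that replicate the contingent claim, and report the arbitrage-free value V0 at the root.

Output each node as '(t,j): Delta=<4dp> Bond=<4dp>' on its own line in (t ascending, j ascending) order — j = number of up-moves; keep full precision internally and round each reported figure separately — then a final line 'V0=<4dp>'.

Since d<R<u, set p* = (R−d)/(u−d) = 0.5278; price each node as the discounted p*-expectation of its children.
Terminal values V(4,·): V(4,0)=50.0000, V(4,1)=50.0000, V(4,2)=0.0000, V(4,3)=0.0000, V(4,4)=0.0000
(3,0): S=105.6295. Δ = (V_up−V_dn)/(S_up−S_dn) = (50.0000−50.0000)/(127.8117−89.7851) = 0.0000. V = [p*·50.0000 + (1−p*)·50.0000]/1.04 = 48.0769. B = V − Δ·S = 48.0769.
(3,1): S=150.3667. Δ = (V_up−V_dn)/(S_up−S_dn) = (0.0000−50.0000)/(181.9437−127.8117) = -0.9237. V = [p*·0.0000 + (1−p*)·50.0000]/1.04 = 22.7030. B = V − Δ·S = 161.5919.
(3,2): S=214.0514. Δ = (V_up−V_dn)/(S_up−S_dn) = (0.0000−0.0000)/(259.0022−181.9437) = 0.0000. V = [p*·0.0000 + (1−p*)·0.0000]/1.04 = 0.0000. B = V − Δ·S = 0.0000.
(3,3): S=304.7085. Δ = (V_up−V_dn)/(S_up−S_dn) = (0.0000−0.0000)/(368.6973−259.0022) = 0.0000. V = [p*·0.0000 + (1−p*)·0.0000]/1.04 = 0.0000. B = V − Δ·S = 0.0000.
(2,0): S=124.2700. Δ = (V_up−V_dn)/(S_up−S_dn) = (22.7030−48.0769)/(150.3667−105.6295) = -0.5672. V = [p*·22.7030 + (1−p*)·48.0769]/1.04 = 33.3511. B = V − Δ·S = 103.8342.
(2,1): S=176.9020. Δ = (V_up−V_dn)/(S_up−S_dn) = (0.0000−22.7030)/(214.0514−150.3667) = -0.3565. V = [p*·0.0000 + (1−p*)·22.7030]/1.04 = 10.3085. B = V − Δ·S = 73.3724.
(2,2): S=251.8252. Δ = (V_up−V_dn)/(S_up−S_dn) = (0.0000−0.0000)/(304.7085−214.0514) = 0.0000. V = [p*·0.0000 + (1−p*)·0.0000]/1.04 = 0.0000. B = V − Δ·S = 0.0000.
(1,0): S=146.2000. Δ = (V_up−V_dn)/(S_up−S_dn) = (10.3085−33.3511)/(176.9020−124.2700) = -0.4378. V = [p*·10.3085 + (1−p*)·33.3511]/1.04 = 20.3747. B = V − Δ·S = 84.3819.
(1,1): S=208.1200. Δ = (V_up−V_dn)/(S_up−S_dn) = (0.0000−10.3085)/(251.8252−176.9020) = -0.1376. V = [p*·0.0000 + (1−p*)·10.3085]/1.04 = 4.6807. B = V − Δ·S = 33.3155.
(0,0): S=172.0000. Δ = (V_up−V_dn)/(S_up−S_dn) = (4.6807−20.3747)/(208.1200−146.2000) = -0.2535. V = [p*·4.6807 + (1−p*)·20.3747]/1.04 = 11.6267. B = V − Δ·S = 55.2213.
Self-financing check: at every node Δ·S+B equals the discounted successor values.

(0,0): Delta=-0.2535 Bond=55.2213
(1,0): Delta=-0.4378 Bond=84.3819
(1,1): Delta=-0.1376 Bond=33.3155
(2,0): Delta=-0.5672 Bond=103.8342
(2,1): Delta=-0.3565 Bond=73.3724
(2,2): Delta=0.0000 Bond=0.0000
(3,0): Delta=0.0000 Bond=48.0769
(3,1): Delta=-0.9237 Bond=161.5919
(3,2): Delta=0.0000 Bond=0.0000
(3,3): Delta=0.0000 Bond=0.0000
V0=11.6267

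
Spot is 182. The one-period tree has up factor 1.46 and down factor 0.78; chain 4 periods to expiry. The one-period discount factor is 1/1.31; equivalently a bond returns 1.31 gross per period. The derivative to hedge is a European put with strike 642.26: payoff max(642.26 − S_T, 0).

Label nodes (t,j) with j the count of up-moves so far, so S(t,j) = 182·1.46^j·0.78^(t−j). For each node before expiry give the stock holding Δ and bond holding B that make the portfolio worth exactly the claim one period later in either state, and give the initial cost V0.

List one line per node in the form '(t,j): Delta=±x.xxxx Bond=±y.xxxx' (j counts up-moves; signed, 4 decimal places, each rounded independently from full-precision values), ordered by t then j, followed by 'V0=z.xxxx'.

(0,0): Delta=-0.6857 Bond=184.0237
(1,0): Delta=-1.0000 Bond=285.6913
(1,1): Delta=-0.6382 Bond=228.4427
(2,0): Delta=-1.0000 Bond=374.2556
(2,1): Delta=-1.0000 Bond=374.2556
(2,2): Delta=-0.5834 Bond=278.0347
(3,0): Delta=-1.0000 Bond=490.2748
(3,1): Delta=-1.0000 Bond=490.2748
(3,2): Delta=-1.0000 Bond=490.2748
(3,3): Delta=-0.5205 Bond=328.5511
V0=59.2291

No-arbitrage ⇒ martingale measure with p* = (R−d)/(u−d) = 0.7794.
At expiry t=4: V(4,0)=574.8926, V(4,1)=516.1620, V(4,2)=406.2305, V(4,3)=200.4612, V(4,4)=0.0000
(3,0): S=86.3685. Δ = (V_up−V_dn)/(S_up−S_dn) = (516.1620−574.8926)/(126.0980−67.3674) = -1.0000. V = [p*·516.1620 + (1−p*)·574.8926]/1.31 = 403.9063. B = V − Δ·S = 490.2748.
(3,1): S=161.6640. Δ = (V_up−V_dn)/(S_up−S_dn) = (406.2305−516.1620)/(236.0295−126.0980) = -1.0000. V = [p*·406.2305 + (1−p*)·516.1620]/1.31 = 328.6108. B = V − Δ·S = 490.2748.
(3,2): S=302.6019. Δ = (V_up−V_dn)/(S_up−S_dn) = (200.4612−406.2305)/(441.7988−236.0295) = -1.0000. V = [p*·200.4612 + (1−p*)·406.2305]/1.31 = 187.6729. B = V − Δ·S = 490.2748.
(3,3): S=566.4088. Δ = (V_up−V_dn)/(S_up−S_dn) = (0.0000−200.4612)/(826.9568−441.7988) = -0.5205. V = [p*·0.0000 + (1−p*)·200.4612]/1.31 = 33.7552. B = V − Δ·S = 328.5511.
(2,0): S=110.7288. Δ = (V_up−V_dn)/(S_up−S_dn) = (328.6108−403.9063)/(161.6640−86.3685) = -1.0000. V = [p*·328.6108 + (1−p*)·403.9063]/1.31 = 263.5268. B = V − Δ·S = 374.2556.
(2,1): S=207.2616. Δ = (V_up−V_dn)/(S_up−S_dn) = (187.6729−328.6108)/(302.6019−161.6640) = -1.0000. V = [p*·187.6729 + (1−p*)·328.6108]/1.31 = 166.9940. B = V − Δ·S = 374.2556.
(2,2): S=387.9512. Δ = (V_up−V_dn)/(S_up−S_dn) = (33.7552−187.6729)/(566.4088−302.6019) = -0.5834. V = [p*·33.7552 + (1−p*)·187.6729]/1.31 = 51.6852. B = V − Δ·S = 278.0347.
(1,0): S=141.9600. Δ = (V_up−V_dn)/(S_up−S_dn) = (166.9940−263.5268)/(207.2616−110.7288) = -1.0000. V = [p*·166.9940 + (1−p*)·263.5268]/1.31 = 143.7313. B = V − Δ·S = 285.6913.
(1,1): S=265.7200. Δ = (V_up−V_dn)/(S_up−S_dn) = (51.6852−166.9940)/(387.9512−207.2616) = -0.6382. V = [p*·51.6852 + (1−p*)·166.9940]/1.31 = 58.8710. B = V − Δ·S = 228.4427.
(0,0): S=182.0000. Δ = (V_up−V_dn)/(S_up−S_dn) = (58.8710−143.7313)/(265.7200−141.9600) = -0.6857. V = [p*·58.8710 + (1−p*)·143.7313]/1.31 = 59.2291. B = V − Δ·S = 184.0237.
Root portfolio cost Δ·182+B reproduces V0=59.2291.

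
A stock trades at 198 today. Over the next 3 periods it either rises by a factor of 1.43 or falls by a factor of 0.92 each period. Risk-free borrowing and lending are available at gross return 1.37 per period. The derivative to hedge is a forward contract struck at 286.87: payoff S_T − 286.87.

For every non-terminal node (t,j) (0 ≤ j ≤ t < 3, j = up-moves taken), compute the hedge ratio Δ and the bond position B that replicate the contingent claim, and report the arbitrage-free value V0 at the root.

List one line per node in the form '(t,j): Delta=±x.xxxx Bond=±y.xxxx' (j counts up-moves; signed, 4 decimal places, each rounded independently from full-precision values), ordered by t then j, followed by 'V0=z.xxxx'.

No-arbitrage ⇒ martingale measure with p* = (R−d)/(u−d) = 0.8824.
Terminal values V(3,·): V(3,0)=-132.6898, V(3,1)=-47.2203, V(3,2)=85.6290, V(3,3)=292.1230
Node (2,0) S=167.5872: V=(p*·-47.2203+(1−p*)·-132.6898)/1.37=-41.8070; Δ=(-47.2203−-132.6898)/(239.6497−154.1802)=1.0000; B=V−Δ·S=-209.3942
Node (2,1) S=260.4888: V=(p*·85.6290+(1−p*)·-47.2203)/1.37=51.0946; Δ=(85.6290−-47.2203)/(372.4990−239.6497)=1.0000; B=V−Δ·S=-209.3942
Node (2,2) S=404.8902: V=(p*·292.1230+(1−p*)·85.6290)/1.37=195.4960; Δ=(292.1230−85.6290)/(578.9930−372.4990)=1.0000; B=V−Δ·S=-209.3942
Node (1,0) S=182.1600: V=(p*·51.0946+(1−p*)·-41.8070)/1.37=29.3175; Δ=(51.0946−-41.8070)/(260.4888−167.5872)=1.0000; B=V−Δ·S=-152.8425
Node (1,1) S=283.1400: V=(p*·195.4960+(1−p*)·51.0946)/1.37=130.2975; Δ=(195.4960−51.0946)/(404.8902−260.4888)=1.0000; B=V−Δ·S=-152.8425
Node (0,0) S=198.0000: V=(p*·130.2975+(1−p*)·29.3175)/1.37=86.4362; Δ=(130.2975−29.3175)/(283.1400−182.1600)=1.0000; B=V−Δ·S=-111.5638
Self-financing check: at every node Δ·S+B equals the discounted successor values.

(0,0): Delta=1.0000 Bond=-111.5638
(1,0): Delta=1.0000 Bond=-152.8425
(1,1): Delta=1.0000 Bond=-152.8425
(2,0): Delta=1.0000 Bond=-209.3942
(2,1): Delta=1.0000 Bond=-209.3942
(2,2): Delta=1.0000 Bond=-209.3942
V0=86.4362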